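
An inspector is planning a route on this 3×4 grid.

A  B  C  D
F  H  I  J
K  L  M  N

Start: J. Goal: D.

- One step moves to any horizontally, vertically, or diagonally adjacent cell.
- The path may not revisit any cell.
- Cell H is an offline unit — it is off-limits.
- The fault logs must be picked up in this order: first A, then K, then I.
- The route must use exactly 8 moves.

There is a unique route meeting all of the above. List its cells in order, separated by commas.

The waypoints must appear in the order A, K, I, with no cell reused.
Route from J: up-left to C, 2× left (reaching A), 2× down (reaching K), right to L, 2× up-right (reaching D) — 8 moves in all.
Check: order respected (A at step 3, K at step 5, I at step 7); 8 moves as required.

J, C, B, A, F, K, L, I, D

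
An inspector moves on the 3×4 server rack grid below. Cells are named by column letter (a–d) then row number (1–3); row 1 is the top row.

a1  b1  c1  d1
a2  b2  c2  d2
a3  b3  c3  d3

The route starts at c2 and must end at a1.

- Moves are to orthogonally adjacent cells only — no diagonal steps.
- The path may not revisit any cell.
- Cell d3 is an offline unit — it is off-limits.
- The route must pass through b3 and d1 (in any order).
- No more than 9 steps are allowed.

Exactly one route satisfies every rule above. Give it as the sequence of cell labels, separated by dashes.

c2 - d2 - d1 - c1 - b1 - b2 - b3 - a3 - a2 - a1

The 9-move cap with required stops at b3, d1 leaves no slack for detours.
Route from c2: right to d2, up to d1, 2× left (reaching b1), 2× down (reaching b3), left to a3, 2× up (reaching a1) — 9 moves in all.
Check: all required cells visited; 9 ≤ 9 moves.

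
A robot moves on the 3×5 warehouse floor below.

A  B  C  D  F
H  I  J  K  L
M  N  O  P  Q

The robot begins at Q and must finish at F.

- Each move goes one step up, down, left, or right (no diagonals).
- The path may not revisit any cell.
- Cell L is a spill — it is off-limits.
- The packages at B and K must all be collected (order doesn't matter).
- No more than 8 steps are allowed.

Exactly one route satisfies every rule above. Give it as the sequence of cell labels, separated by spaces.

Q P K J I B C D F

The budget equals the shortest possible length, so every move has to be on a shortest route through the required cells.
Route from Q: left 1 to P, up 1 to K, left 2 to I, up 1 to B, right 3 to F — 8 moves in all.
Check: all required cells visited; 8 ≤ 8 moves.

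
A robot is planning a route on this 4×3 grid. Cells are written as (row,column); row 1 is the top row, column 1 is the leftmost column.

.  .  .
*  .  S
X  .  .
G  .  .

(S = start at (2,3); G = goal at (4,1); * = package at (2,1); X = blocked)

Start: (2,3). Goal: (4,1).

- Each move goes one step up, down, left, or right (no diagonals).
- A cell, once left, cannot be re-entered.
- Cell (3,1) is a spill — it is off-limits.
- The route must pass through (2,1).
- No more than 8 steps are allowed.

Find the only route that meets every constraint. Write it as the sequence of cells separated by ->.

The budget equals the shortest possible length, so every move has to be on a shortest route through the required cells.
Route from (2,3): up to (1,3), 2× left (reaching (1,1)), down to (2,1), right to (2,2), 2× down (reaching (4,2)), left to (4,1) — 8 moves in all.
Check: all required cells visited; 8 ≤ 8 moves.

(2,3) -> (1,3) -> (1,2) -> (1,1) -> (2,1) -> (2,2) -> (3,2) -> (4,2) -> (4,1)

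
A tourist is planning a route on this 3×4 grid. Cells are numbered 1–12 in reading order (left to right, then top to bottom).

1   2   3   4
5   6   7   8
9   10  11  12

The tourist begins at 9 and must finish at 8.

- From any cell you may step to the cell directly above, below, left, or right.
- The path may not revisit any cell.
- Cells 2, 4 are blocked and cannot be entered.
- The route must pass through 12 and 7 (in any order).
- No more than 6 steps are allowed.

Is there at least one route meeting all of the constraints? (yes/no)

yes

One route that works: 9 → 5 → 6 → 7 → 11 → 12 → 8.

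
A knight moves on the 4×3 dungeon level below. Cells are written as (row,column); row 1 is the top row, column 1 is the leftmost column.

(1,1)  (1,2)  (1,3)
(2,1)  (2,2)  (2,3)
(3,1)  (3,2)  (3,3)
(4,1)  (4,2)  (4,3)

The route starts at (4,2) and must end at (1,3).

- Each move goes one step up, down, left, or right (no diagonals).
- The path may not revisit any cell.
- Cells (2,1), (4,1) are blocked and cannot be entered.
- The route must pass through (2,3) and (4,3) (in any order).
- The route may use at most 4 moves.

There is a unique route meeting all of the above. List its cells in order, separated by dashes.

(4,2) - (4,3) - (3,3) - (2,3) - (1,3)

Any route must reach (2,3) and (4,3) and still end at (1,3) within 4 moves, so the order of the required stops is forced.
Route from (4,2): right to (4,3), 3× up (reaching (1,3)) — 4 moves in all.
Check: all required cells visited; 4 ≤ 4 moves.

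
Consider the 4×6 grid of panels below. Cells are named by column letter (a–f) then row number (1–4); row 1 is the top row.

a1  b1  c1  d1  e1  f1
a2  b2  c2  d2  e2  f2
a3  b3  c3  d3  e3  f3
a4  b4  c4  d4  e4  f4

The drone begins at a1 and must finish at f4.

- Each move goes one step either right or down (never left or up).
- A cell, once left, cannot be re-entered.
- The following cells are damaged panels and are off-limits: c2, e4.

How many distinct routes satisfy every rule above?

A right/down-only route from a1 to f4 makes exactly 3 down-moves and 5 right-moves in some order.
With no other constraints that would be C(8,3) = 56 routes.
Subtract routes through each blocked cell (inclusion–exclusion for overlaps): − through c2: 30 − through e4: 35 + through c2&e4: 18 → 9.
That gives 9 routes.

9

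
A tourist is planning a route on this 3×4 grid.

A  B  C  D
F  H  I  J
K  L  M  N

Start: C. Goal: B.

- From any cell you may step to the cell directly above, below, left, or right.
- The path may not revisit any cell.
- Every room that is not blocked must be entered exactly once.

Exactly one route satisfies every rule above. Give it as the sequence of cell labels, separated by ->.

C -> D -> J -> N -> M -> I -> H -> L -> K -> F -> A -> B

Need to visit all 12 open cells exactly once, starting at C and ending at B.
Cell D has only two open neighbours (J and C), so the path must pass straight through it: one of those is the cell it's entered from and the other is where it exits.
Route from C: right to D, 2× down (reaching N), left to M, up to I, left to H, down to L, left to K, 2× up (reaching A), right to B — 11 moves in all.
Check: all 12 open cells covered.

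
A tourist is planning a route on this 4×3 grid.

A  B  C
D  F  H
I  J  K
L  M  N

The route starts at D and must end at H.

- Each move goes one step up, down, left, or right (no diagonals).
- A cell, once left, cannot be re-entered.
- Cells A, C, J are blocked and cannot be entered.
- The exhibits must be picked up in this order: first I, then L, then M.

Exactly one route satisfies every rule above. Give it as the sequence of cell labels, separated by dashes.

D - I - L - M - N - K - H

The waypoints must appear in the order I, L, M, with no cell reused.
Route from D: down 2 to L, right 2 to N, up 2 to H — 6 moves in all.
Check: order respected (I at step 1, L at step 2, M at step 3).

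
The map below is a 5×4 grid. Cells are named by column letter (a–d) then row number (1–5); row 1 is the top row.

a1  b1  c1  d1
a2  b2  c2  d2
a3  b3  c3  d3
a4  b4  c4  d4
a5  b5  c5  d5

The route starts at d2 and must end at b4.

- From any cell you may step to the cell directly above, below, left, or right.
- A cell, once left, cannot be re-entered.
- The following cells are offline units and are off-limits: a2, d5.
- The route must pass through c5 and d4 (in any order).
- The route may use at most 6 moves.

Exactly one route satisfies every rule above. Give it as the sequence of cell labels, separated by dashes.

d2 - d3 - d4 - c4 - c5 - b5 - b4

The budget equals the shortest possible length, so every move has to be on a shortest route through the required cells.
Route from d2: down 2 to d4, left 1 to c4, down 1 to c5, left 1 to b5, up 1 to b4 — 6 moves in all.
Check: all required cells visited; 6 ≤ 6 moves.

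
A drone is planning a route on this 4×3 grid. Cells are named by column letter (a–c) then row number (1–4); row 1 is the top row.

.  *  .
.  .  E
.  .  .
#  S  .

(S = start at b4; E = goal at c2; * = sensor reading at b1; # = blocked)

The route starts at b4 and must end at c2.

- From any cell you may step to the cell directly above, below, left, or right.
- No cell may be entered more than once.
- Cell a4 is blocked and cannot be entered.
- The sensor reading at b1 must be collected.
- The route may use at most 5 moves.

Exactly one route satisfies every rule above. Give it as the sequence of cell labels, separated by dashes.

The 5-move cap with required stops at b1 leaves no slack for detours.
Route from b4: up 3 to b1, right 1 to c1, down 1 to c2 — 5 moves in all.
Check: all required cells visited; 5 ≤ 5 moves.

b4 - b3 - b2 - b1 - c1 - c2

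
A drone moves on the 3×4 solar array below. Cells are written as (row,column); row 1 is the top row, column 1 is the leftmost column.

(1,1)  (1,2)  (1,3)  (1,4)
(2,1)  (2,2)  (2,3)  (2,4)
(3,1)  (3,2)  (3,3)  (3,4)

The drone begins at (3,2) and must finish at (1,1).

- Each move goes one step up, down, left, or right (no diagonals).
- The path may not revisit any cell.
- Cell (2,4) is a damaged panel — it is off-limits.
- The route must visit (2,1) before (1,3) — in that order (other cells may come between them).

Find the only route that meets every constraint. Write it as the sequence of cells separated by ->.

The waypoints must appear in the order (2,1), (1,3), with no cell reused.
Route from (3,2): left to (3,1), up to (2,1), 2× right (reaching (2,3)), up to (1,3), 2× left (reaching (1,1)) — 7 moves in all.
Check: order respected ((2,1) at step 2, (1,3) at step 5).

(3,2) -> (3,1) -> (2,1) -> (2,2) -> (2,3) -> (1,3) -> (1,2) -> (1,1)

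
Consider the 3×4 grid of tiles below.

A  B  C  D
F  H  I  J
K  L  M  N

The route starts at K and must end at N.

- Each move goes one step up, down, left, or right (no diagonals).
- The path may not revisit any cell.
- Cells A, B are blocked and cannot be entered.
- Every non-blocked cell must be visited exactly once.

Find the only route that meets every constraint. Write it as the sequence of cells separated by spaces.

K F H L M I C D J N

Need to visit all 10 open cells exactly once, starting at K and ending at N.
Route from K: up 1 to F, right 1 to H, down 1 to L, right 1 to M, up 2 to C, right 1 to D, down 2 to N — 9 moves in all.
Check: all 10 open cells covered.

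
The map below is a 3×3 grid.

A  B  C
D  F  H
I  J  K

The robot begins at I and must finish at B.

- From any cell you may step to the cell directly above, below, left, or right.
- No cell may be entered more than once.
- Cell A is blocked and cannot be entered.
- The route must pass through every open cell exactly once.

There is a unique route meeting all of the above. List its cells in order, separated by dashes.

Need to visit all 8 open cells exactly once, starting at I and ending at B.
Cell K has only two open neighbours (H and J), so the path must pass straight through it: one of those is the cell it's entered from and the other is where it exits.
Route from I: up 1 to D, right 1 to F, down 1 to J, right 1 to K, up 2 to C, left 1 to B — 7 moves in all.
Check: all 8 open cells covered.

I - D - F - J - K - H - C - B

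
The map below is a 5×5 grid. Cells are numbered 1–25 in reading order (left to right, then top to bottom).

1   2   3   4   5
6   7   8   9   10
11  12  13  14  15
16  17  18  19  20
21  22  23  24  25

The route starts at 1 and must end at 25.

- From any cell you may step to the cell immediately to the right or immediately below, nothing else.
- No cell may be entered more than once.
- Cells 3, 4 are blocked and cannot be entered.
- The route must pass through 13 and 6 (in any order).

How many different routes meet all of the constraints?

A right/down-only route from 1 to 25 makes exactly 4 down-moves and 4 right-moves in some order.
With no other constraints that would be C(8,4) = 70 routes.
A monotone route can only reach the required cells in the order 6, 13, so split there and multiply the segment counts (each segment already excludes blocked cells): 1→6: 1; 6→13: 3; 13→25: 6; product = 18.
That gives 18 routes.

18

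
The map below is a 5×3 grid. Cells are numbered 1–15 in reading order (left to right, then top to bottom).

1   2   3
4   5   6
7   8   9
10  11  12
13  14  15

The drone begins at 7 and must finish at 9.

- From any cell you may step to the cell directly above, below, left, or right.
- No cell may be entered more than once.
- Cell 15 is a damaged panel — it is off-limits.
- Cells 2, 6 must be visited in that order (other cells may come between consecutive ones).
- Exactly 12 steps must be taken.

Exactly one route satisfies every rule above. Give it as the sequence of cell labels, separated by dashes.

7 - 10 - 13 - 14 - 11 - 8 - 5 - 4 - 1 - 2 - 3 - 6 - 9

The waypoints must appear in the order 2, 6, with no cell reused.
Route from 7: 2× down (reaching 13), right to 14, 3× up (reaching 5), left to 4, up to 1, 2× right (reaching 3), 2× down (reaching 9) — 12 moves in all.
Check: order respected (2 at step 9, 6 at step 11); 12 moves as required.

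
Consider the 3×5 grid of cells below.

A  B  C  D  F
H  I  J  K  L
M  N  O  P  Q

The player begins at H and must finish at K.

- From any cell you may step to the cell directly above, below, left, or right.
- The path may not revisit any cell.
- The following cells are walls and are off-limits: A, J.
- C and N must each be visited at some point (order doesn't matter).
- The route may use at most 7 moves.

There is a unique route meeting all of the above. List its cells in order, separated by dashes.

The 7-move cap with required stops at C, N leaves no slack for detours.
Route from H: down 1 to M, right 1 to N, up 2 to B, right 2 to D, down 1 to K — 7 moves in all.
Check: all required cells visited; 7 ≤ 7 moves.

H - M - N - I - B - C - D - K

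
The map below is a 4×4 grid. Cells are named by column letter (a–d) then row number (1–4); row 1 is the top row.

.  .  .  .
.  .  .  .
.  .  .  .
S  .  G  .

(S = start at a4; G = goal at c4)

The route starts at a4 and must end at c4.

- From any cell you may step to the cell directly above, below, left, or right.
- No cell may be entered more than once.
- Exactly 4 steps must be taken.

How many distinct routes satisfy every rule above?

Need simple routes of exactly 4 moves from a4 to c4 (Manhattan distance 2, so 1 moves are spent on a detour and 1 undoing it).
Enumerating: a4 a3 b3 b4 c4 | a4 a3 b3 c3 c4 | a4 b4 b3 c3 c4.
That gives 3 routes.

3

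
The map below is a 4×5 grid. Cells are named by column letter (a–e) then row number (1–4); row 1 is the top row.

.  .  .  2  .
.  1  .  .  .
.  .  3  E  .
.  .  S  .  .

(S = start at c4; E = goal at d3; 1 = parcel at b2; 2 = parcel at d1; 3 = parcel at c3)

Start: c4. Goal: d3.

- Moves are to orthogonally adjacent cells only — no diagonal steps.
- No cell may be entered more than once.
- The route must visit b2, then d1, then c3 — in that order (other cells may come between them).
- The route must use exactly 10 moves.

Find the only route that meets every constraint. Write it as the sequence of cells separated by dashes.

The waypoints must appear in the order b2, d1, c3, with no cell reused.
Route from c4: left to b4, 3× up (reaching b1), 2× right (reaching d1), down to d2, left to c2, down to c3, right to d3 — 10 moves in all.
Check: order respected (1 at step 3, 2 at step 6, 3 at step 9); 10 moves as required.

c4 - b4 - b3 - b2 - b1 - c1 - d1 - d2 - c2 - c3 - d3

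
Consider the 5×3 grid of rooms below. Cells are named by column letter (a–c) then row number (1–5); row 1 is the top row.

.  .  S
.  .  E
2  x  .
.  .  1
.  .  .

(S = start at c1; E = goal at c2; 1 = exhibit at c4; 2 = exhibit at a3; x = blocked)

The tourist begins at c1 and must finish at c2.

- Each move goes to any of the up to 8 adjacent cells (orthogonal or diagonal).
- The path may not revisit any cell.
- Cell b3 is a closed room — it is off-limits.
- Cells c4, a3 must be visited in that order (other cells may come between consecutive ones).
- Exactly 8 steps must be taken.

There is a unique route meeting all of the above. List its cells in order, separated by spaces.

The waypoints must appear in the order c4, a3, with no cell reused.
Route from c1: down-left to b2, down-right to c3, down to c4, left to b4, up-left to a3, up to a2, up-right to b1, down-right to c2 — 8 moves in all.
Check: order respected (1 at step 3, 2 at step 5); 8 moves as required.

c1 b2 c3 c4 b4 a3 a2 b1 c2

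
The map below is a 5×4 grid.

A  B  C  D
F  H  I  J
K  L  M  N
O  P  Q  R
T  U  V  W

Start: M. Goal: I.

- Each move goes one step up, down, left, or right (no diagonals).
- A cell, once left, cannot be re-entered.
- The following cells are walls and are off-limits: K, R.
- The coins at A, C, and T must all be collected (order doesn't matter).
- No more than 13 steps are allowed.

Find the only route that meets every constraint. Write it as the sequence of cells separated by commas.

M, Q, V, U, T, O, P, L, H, F, A, B, C, I

Any route must reach A, C, and T and still end at I within 13 moves, so the order of the required stops is forced.
Route from M: down 2 to V, left 2 to T, up 1 to O, right 1 to P, up 2 to H, left 1 to F, up 1 to A, right 2 to C, down 1 to I — 13 moves in all.
Check: all required cells visited; 13 ≤ 13 moves.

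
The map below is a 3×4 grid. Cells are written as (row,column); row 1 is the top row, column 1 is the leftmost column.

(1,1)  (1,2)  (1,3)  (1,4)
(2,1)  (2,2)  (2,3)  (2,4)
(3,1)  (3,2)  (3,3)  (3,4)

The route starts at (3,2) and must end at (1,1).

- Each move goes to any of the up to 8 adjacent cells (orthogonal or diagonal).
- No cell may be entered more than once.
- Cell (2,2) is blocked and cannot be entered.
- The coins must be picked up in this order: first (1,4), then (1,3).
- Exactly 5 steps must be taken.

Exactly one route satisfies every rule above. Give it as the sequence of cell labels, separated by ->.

(3,2) -> (2,3) -> (1,4) -> (1,3) -> (1,2) -> (1,1)

The waypoints must appear in the order (1,4), (1,3), with no cell reused.
Route from (3,2): up-right 2 to (1,4), left 3 to (1,1) — 5 moves in all.
Check: order respected ((1,4) at step 2, (1,3) at step 3); 5 moves as required.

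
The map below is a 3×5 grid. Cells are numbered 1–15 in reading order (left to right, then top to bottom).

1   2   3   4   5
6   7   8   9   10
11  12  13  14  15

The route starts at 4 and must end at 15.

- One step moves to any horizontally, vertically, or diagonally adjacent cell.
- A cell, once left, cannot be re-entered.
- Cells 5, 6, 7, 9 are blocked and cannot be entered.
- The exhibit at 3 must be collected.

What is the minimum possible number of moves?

4

Any route passes through 3 somewhere between 4 and 15. Summing Chebyshev distances along the two legs (4 → 3 → 15) gives a lower bound of 1 + 2 = 3 moves.
That bound ignores the blocked cells. Measuring each leg by the fewest moves that actually steer around them (4→3: 1; 3→15: 3) raises the lower bound to 4.
A route of 4 moves exists: 4 → 3 → 8 → 14 → 15.
Since 4 matches that lower bound, it is optimal.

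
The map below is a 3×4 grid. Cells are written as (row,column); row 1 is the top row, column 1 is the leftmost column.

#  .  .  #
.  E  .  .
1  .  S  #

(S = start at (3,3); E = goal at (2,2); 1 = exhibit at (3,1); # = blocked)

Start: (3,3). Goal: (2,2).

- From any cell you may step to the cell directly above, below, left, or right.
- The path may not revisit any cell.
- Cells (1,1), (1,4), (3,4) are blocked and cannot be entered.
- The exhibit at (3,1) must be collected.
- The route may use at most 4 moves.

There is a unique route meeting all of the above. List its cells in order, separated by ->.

Any route must reach (3,1) and still end at (2,2) within 4 moves, so the order of the required stops is forced.
Route from (3,3): 2× left (reaching (3,1)), up to (2,1), right to (2,2) — 4 moves in all.
Check: all required cells visited; 4 ≤ 4 moves.

(3,3) -> (3,2) -> (3,1) -> (2,1) -> (2,2)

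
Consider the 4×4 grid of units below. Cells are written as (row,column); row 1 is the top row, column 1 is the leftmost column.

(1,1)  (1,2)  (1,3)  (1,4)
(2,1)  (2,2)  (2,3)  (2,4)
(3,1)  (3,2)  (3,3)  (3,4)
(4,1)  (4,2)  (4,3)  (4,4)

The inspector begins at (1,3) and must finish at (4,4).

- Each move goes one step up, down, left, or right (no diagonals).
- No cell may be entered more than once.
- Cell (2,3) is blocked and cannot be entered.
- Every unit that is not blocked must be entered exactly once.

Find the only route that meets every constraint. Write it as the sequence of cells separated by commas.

Need to visit all 15 open cells exactly once, starting at (1,3) and ending at (4,4).
Cell (2,4) has only two open neighbours ((1,4) and (3,4)), so the path must pass straight through it: one of those is the cell it's entered from and the other is where it exits.
Route from (1,3): right to (1,4), 2× down (reaching (3,4)), 2× left (reaching (3,2)), 2× up (reaching (1,2)), left to (1,1), 3× down (reaching (4,1)), 3× right (reaching (4,4)) — 14 moves in all.
Check: all 15 open cells covered.

(1,3), (1,4), (2,4), (3,4), (3,3), (3,2), (2,2), (1,2), (1,1), (2,1), (3,1), (4,1), (4,2), (4,3), (4,4)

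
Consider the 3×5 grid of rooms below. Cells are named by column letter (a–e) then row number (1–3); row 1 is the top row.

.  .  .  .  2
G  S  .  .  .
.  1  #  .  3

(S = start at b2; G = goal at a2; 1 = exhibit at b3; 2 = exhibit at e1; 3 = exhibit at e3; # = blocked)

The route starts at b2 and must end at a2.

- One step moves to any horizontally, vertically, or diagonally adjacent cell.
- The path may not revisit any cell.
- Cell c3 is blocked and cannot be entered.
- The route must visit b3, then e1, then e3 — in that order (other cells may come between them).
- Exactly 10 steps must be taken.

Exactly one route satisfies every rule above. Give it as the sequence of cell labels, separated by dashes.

b2 - b3 - c2 - d1 - e1 - e2 - e3 - d2 - c1 - b1 - a2

The waypoints must appear in the order b3, e1, e3, with no cell reused.
Route from b2: down 1 to b3, up-right 2 to d1, right 1 to e1, down 2 to e3, up-left 2 to c1, left 1 to b1, down-left 1 to a2 — 10 moves in all.
Check: order respected (1 at step 1, 2 at step 4, 3 at step 6); 10 moves as required.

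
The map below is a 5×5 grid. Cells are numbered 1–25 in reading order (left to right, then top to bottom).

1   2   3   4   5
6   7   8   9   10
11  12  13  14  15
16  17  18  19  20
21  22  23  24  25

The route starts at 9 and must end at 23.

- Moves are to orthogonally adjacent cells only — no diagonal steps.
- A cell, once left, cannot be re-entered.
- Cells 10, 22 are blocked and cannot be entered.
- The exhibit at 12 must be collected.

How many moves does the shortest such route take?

Any route passes through 12 somewhere between 9 and 23. Summing Manhattan distances along the two legs (9 → 12 → 23) gives a lower bound of 3 + 3 = 6 moves.
A route of 6 moves achieves this: 9 → 14 → 13 → 12 → 17 → 18 → 23.
Since 6 matches the lower bound, it is optimal.

6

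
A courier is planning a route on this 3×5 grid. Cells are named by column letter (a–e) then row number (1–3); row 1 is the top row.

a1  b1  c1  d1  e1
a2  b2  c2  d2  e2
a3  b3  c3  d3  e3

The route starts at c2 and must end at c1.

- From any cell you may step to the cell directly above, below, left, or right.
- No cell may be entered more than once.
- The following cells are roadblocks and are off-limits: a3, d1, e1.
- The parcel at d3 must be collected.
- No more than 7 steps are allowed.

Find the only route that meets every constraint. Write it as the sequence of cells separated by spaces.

c2 d2 d3 c3 b3 b2 b1 c1

The 7-move cap with required stops at d3 leaves no slack for detours.
Route from c2: right to d2, down to d3, 2× left (reaching b3), 2× up (reaching b1), right to c1 — 7 moves in all.
Check: all required cells visited; 7 ≤ 7 moves.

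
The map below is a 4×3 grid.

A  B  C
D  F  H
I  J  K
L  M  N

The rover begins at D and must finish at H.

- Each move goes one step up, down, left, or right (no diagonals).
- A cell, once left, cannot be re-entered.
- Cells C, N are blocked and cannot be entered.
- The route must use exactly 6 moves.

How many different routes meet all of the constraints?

Need simple routes of exactly 6 moves from D to H (Manhattan distance 2, so 2 moves are spent on a detour and 2 undoing it).
Enumerating: D A B F J K H | D I L M J F H | D I L M J K H.
That gives 3 routes.

3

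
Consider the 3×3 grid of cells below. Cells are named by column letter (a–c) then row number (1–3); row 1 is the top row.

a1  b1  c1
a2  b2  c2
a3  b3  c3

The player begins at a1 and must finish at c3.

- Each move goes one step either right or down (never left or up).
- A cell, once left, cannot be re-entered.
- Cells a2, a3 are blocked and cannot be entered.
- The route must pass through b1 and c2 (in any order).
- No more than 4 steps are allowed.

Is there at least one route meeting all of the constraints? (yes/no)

One route that works: a1 → b1 → b2 → c2 → c3.

yes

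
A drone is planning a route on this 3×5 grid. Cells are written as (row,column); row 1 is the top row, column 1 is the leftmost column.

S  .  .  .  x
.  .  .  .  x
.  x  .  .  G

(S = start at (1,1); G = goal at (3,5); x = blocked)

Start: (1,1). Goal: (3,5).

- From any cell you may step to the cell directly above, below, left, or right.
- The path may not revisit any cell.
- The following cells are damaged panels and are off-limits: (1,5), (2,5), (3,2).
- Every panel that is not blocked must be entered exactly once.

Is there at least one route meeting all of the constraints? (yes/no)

Cell (3,1) has only one open neighbour but is neither the start nor the goal, so a Hamiltonian route would have to both enter and leave it through the same neighbour — impossible without revisiting.

no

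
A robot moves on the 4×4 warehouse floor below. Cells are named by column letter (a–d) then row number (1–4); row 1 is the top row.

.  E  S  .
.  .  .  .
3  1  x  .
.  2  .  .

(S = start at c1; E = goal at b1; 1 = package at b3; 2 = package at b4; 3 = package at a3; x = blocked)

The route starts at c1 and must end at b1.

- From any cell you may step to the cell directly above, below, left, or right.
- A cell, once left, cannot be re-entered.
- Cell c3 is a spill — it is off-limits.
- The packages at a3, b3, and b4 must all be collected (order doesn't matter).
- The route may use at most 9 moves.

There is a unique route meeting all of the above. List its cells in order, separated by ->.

The 9-move cap with required stops at a3, b3, b4 leaves no slack for detours.
Route from c1: down 1 to c2, left 1 to b2, down 2 to b4, left 1 to a4, up 3 to a1, right 1 to b1 — 9 moves in all.
Check: all required cells visited; 9 ≤ 9 moves.

c1 -> c2 -> b2 -> b3 -> b4 -> a4 -> a3 -> a2 -> a1 -> b1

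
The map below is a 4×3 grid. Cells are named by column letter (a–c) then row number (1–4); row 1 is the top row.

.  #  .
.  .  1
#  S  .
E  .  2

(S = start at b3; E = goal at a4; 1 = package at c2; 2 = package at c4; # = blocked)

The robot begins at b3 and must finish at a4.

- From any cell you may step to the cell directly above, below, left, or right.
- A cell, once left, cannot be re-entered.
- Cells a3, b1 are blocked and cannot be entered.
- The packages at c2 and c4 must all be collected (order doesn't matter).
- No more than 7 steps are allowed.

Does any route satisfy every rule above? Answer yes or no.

One route that works: b3 → b2 → c2 → c3 → c4 → b4 → a4.

yes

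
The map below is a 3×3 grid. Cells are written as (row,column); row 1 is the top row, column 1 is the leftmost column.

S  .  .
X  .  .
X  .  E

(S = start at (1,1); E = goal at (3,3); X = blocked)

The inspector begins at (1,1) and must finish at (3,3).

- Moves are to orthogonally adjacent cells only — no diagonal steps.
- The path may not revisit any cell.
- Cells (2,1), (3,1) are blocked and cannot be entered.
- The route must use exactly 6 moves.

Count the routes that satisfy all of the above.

1

Need simple routes of exactly 6 moves from (1,1) to (3,3) (Manhattan distance 4, so 1 moves are spent on a detour and 1 undoing it).
Enumerating: (1,1) (1,2) (1,3) (2,3) (2,2) (3,2) (3,3).
That gives 1 route.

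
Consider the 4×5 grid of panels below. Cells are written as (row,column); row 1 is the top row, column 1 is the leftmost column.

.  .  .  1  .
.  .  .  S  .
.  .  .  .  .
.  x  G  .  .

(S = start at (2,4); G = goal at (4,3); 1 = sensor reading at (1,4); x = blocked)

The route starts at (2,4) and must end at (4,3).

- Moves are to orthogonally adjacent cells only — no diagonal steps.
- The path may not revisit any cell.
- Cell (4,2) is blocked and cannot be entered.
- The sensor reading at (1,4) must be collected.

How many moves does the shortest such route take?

5

Any route passes through (1,4) somewhere between (2,4) and (4,3). Summing Manhattan distances along the two legs ((2,4) → (1,4) → (4,3)) gives a lower bound of 1 + 4 = 5 moves.
A route of 5 moves achieves this: (2,4) → (1,4) → (1,3) → (2,3) → (3,3) → (4,3).
Since 5 matches the lower bound, it is optimal.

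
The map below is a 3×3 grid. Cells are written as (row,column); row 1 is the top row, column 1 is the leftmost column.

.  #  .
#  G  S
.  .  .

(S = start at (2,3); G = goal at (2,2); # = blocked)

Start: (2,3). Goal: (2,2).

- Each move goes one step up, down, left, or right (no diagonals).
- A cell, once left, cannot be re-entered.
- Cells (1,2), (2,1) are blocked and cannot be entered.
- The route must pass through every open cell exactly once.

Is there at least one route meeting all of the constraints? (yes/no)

Cell (1,3) has only one open neighbour but is neither the start nor the goal, so a Hamiltonian route would have to both enter and leave it through the same neighbour — impossible without revisiting.

no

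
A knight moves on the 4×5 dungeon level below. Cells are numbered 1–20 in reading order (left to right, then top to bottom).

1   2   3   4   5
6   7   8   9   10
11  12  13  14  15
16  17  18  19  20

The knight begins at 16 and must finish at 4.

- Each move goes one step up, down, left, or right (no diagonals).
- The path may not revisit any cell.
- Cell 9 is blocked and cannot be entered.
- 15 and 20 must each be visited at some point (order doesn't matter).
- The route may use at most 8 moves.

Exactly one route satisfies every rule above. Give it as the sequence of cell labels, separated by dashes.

16 - 17 - 18 - 19 - 20 - 15 - 10 - 5 - 4

The budget equals the shortest possible length, so every move has to be on a shortest route through the required cells.
Route from 16: right 4 to 20, up 3 to 5, left 1 to 4 — 8 moves in all.
Check: all required cells visited; 8 ≤ 8 moves.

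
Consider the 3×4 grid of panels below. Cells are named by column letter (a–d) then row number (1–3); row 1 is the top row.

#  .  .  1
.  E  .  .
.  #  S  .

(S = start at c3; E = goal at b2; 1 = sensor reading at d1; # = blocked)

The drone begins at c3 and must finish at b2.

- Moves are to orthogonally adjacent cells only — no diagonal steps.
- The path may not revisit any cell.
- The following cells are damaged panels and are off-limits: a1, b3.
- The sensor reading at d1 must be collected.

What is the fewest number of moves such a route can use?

6

Any route passes through d1 somewhere between c3 and b2. Summing Manhattan distances along the two legs (c3 → d1 → b2) gives a lower bound of 3 + 3 = 6 moves.
A route of 6 moves achieves this: c3 → c2 → d2 → d1 → c1 → b1 → b2.
Since 6 matches the lower bound, it is optimal.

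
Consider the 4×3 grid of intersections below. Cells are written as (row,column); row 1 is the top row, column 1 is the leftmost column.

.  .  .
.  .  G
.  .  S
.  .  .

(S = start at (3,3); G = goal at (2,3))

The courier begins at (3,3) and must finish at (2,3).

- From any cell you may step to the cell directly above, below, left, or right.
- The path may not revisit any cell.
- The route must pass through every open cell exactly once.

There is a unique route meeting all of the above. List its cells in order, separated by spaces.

Need to visit all 12 open cells exactly once, starting at (3,3) and ending at (2,3).
Cell (1,1) has only two open neighbours ((2,1) and (1,2)), so the path must pass straight through it: one of those is the cell it's entered from and the other is where it exits.
Route from (3,3): down 1 to (4,3), left 2 to (4,1), up 1 to (3,1), right 1 to (3,2), up 1 to (2,2), left 1 to (2,1), up 1 to (1,1), right 2 to (1,3), down 1 to (2,3) — 11 moves in all.
Check: all 12 open cells covered.

(3,3) (4,3) (4,2) (4,1) (3,1) (3,2) (2,2) (2,1) (1,1) (1,2) (1,3) (2,3)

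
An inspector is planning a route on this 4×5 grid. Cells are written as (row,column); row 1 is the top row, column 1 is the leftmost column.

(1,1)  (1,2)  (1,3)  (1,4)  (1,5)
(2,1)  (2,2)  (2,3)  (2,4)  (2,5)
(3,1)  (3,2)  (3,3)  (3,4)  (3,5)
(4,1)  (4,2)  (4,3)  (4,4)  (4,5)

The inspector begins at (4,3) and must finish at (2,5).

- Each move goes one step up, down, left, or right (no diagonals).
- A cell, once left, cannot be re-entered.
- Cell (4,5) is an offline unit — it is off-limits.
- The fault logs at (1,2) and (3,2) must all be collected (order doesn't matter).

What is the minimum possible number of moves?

8

Any route passes through (1,2) and (3,2) in some order between (4,3) and (2,5). Summing Manhattan distances along each leg and taking the cheapest ordering ((4,3) → (3,2) → (1,2) → (2,5)) gives a lower bound of 2 + 2 + 4 = 8 moves.
A route of 8 moves achieves this: (4,3) → (3,3) → (3,2) → (2,2) → (1,2) → (1,3) → (2,3) → (2,4) → (2,5).
Since 8 matches the lower bound, it is optimal.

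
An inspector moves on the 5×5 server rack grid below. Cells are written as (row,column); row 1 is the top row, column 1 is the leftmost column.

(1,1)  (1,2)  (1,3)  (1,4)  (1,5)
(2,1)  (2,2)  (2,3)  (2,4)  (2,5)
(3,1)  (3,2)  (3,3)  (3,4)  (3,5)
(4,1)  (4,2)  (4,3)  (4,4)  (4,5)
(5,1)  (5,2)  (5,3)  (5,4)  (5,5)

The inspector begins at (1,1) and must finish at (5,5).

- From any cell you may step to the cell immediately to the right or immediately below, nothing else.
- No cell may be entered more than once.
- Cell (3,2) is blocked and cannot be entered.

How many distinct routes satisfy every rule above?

A right/down-only route from (1,1) to (5,5) makes exactly 4 down-moves and 4 right-moves in some order.
With no other constraints that would be C(8,4) = 70 routes.
Subtract routes through each blocked cell (inclusion–exclusion for overlaps): − through (3,2): 30 → 40.
That gives 40 routes.

40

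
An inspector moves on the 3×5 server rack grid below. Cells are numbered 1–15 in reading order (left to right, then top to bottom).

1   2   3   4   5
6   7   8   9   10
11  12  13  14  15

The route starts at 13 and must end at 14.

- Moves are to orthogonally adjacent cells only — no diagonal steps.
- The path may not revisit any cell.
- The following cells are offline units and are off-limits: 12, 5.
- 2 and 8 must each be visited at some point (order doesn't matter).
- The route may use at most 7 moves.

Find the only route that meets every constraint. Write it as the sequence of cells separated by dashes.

The budget equals the shortest possible length, so every move has to be on a shortest route through the required cells.
Route from 13: up to 8, left to 7, up to 2, 2× right (reaching 4), 2× down (reaching 14) — 7 moves in all.
Check: all required cells visited; 7 ≤ 7 moves.

13 - 8 - 7 - 2 - 3 - 4 - 9 - 14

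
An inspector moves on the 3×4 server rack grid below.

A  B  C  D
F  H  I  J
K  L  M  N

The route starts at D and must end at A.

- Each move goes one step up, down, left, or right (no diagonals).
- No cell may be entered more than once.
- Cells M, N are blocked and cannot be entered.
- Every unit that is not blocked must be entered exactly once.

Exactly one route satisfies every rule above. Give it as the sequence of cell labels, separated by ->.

D -> J -> I -> C -> B -> H -> L -> K -> F -> A

Need to visit all 10 open cells exactly once, starting at D and ending at A.
Route from D: down 1 to J, left 1 to I, up 1 to C, left 1 to B, down 2 to L, left 1 to K, up 2 to A — 9 moves in all.
Check: all 10 open cells covered.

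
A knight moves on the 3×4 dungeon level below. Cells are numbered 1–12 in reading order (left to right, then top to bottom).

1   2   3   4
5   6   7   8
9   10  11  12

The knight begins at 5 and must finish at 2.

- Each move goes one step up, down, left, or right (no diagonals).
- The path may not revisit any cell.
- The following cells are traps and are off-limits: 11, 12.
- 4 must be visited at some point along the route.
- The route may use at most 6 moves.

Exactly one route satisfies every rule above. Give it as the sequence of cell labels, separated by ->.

5 -> 6 -> 7 -> 8 -> 4 -> 3 -> 2

The 6-move cap with required stops at 4 leaves no slack for detours.
Route from 5: 3× right (reaching 8), up to 4, 2× left (reaching 2) — 6 moves in all.
Check: all required cells visited; 6 ≤ 6 moves.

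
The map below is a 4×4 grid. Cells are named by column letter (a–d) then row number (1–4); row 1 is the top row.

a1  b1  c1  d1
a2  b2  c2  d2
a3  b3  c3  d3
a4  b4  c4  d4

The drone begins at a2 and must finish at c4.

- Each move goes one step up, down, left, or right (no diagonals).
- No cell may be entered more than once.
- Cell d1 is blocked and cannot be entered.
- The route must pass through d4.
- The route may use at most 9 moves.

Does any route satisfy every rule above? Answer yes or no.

One route that works: a2 → a3 → b3 → c3 → d3 → d4 → c4.

yes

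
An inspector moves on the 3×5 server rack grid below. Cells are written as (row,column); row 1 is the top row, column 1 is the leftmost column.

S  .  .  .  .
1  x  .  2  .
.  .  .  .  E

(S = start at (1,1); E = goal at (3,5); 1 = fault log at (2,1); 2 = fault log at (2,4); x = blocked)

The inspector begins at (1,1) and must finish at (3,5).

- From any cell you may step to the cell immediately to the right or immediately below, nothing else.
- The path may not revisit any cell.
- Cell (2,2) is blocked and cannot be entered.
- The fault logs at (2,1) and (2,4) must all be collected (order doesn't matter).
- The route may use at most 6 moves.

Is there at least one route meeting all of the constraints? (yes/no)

no

Right/down moves force the required cells to be taken in the order (2,1), (2,4). Every right/down route from (2,1) to (2,4) runs into a blocked cell, so that leg cannot be completed.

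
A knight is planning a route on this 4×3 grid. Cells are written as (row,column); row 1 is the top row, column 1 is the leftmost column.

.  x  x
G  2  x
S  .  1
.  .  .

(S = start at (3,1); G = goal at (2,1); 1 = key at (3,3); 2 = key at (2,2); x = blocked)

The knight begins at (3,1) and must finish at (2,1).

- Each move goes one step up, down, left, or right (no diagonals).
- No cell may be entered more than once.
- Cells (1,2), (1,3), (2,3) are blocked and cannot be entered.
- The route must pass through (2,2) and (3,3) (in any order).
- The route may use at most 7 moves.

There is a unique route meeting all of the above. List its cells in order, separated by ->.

(3,1) -> (4,1) -> (4,2) -> (4,3) -> (3,3) -> (3,2) -> (2,2) -> (2,1)

The 7-move cap with required stops at (2,2), (3,3) leaves no slack for detours.
Route from (3,1): down to (4,1), 2× right (reaching (4,3)), up to (3,3), left to (3,2), up to (2,2), left to (2,1) — 7 moves in all.
Check: all required cells visited; 7 ≤ 7 moves.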